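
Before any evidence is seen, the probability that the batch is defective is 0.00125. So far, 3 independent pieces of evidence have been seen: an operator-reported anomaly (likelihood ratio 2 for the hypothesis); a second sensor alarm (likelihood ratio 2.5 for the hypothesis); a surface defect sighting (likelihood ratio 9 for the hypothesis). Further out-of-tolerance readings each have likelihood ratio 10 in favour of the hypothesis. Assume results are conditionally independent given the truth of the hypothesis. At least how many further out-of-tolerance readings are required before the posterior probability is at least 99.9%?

Prior odds = 0.00125/0.99875 = 1/799.
Combined Bayes factor of the evidence already in hand = 2 × 2.5 × 9 = 45.
Odds after that evidence = (1/799) × 45 = 45/799.
Target odds = 0.999/0.001 = 999.
Need 10ⁿ ≥ 999 ÷ (45/799) = 17737.8.
10⁴ = 10000 falls short of 17737.8 but 10⁵ = 100000 reaches it, so n = 5.

5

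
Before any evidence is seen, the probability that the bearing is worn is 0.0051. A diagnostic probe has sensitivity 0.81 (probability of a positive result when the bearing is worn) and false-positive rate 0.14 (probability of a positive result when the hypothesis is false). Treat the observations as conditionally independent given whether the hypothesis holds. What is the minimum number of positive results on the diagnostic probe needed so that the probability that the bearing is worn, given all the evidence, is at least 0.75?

Prior odds: 0.0051 ÷ 0.9949 = 51/9949.
Likelihood ratio of a positive result = 0.81/0.14 = 81/14.
Target odds: 0.75 ÷ 0.25 = 3.
Require (81/14)ⁿ ≥ 3 ÷ (51/9949) = 9949/17.
(81/14)³ = 531441/2744 falls short of 9949/17 but (81/14)⁴ = 43046721/38416 reaches it, so n = 4.

4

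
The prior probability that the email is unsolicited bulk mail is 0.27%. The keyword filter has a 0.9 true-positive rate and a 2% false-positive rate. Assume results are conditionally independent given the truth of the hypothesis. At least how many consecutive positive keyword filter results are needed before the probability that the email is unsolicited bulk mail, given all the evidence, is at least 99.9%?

Prior odds = 0.0027/0.9973 = 27/9973.
Likelihood ratio of a positive result = 0.9/0.02 = 45.
Target odds: 0.999 ÷ 0.001 = 999.
Require 45ⁿ ≥ 999 ÷ (27/9973) = 369001.
45³ = 91125 falls short of 369001 but 45⁴ = 4100625 reaches it, so n = 4.

4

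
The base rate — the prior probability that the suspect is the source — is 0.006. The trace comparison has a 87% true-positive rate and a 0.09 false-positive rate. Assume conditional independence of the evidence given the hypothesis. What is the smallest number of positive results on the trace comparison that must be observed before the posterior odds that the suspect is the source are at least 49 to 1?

Prior odds = 0.006/0.994 = 3/497.
Likelihood ratio of a positive result = 0.87/0.09 = 29/3.
Target odds = 49.
Require (29/3)ⁿ ≥ 49 ÷ (3/497) = 24353/3.
(29/3)³ = 24389/27 falls short of 24353/3 but (29/3)⁴ = 707281/81 reaches it, so n = 4.

4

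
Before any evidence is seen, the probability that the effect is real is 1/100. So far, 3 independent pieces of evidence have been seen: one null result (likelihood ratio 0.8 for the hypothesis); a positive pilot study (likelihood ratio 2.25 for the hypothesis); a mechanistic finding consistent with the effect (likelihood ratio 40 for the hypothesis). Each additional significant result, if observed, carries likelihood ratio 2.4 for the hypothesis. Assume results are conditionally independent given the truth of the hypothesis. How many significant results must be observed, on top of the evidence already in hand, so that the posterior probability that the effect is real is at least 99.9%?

Prior odds = 0.01/0.99 = 1/99.
Combined Bayes factor of the evidence already in hand = 0.8 × 2.25 × 40 = 72.
Odds after that evidence = (1/99) × 72 = 8/11.
Target odds = 0.999/0.001 = 999.
Need 2.4ⁿ ≥ 999 ÷ (8/11) = 1373.625.
2.4⁸ = 429981696/390625 falls short of 1373.625 but 2.4⁹ ≈2641.81 reaches it, so n = 9.

9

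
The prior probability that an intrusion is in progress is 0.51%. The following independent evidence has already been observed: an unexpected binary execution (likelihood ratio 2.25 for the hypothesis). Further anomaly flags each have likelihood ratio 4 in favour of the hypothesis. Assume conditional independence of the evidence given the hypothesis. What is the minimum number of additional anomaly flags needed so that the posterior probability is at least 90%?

5

Prior odds = 0.0051/0.9949 = 51/9949.
Bayes factor of the evidence already in hand = 2.25.
Odds after that evidence = (51/9949) × 2.25 = 459/39796.
Target odds = 0.9/0.1 = 9.
Need 4ⁿ ≥ 9 ÷ (459/39796) = 39796/51.
4⁴ = 256 falls short of 39796/51 but 4⁵ = 1024 reaches it, so n = 5.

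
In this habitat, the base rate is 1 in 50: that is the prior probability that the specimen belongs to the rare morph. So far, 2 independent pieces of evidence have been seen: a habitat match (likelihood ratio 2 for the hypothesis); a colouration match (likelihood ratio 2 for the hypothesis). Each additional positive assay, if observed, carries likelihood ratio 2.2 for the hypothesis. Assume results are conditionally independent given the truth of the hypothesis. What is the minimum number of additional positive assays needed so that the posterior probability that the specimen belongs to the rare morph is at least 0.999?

Prior odds = 0.02/0.98 = 1/49.
Combined Bayes factor of the evidence already in hand = 2 × 2 = 4.
Odds after that evidence = (1/49) × 4 = 4/49.
Target odds = 0.999/0.001 = 999.
Need 2.2ⁿ ≥ 999 ÷ (4/49) = 12237.75.
2.2¹¹ ≈5843.18 falls short of 12237.75 but 2.2¹² ≈12855 reaches it, so n = 12.

12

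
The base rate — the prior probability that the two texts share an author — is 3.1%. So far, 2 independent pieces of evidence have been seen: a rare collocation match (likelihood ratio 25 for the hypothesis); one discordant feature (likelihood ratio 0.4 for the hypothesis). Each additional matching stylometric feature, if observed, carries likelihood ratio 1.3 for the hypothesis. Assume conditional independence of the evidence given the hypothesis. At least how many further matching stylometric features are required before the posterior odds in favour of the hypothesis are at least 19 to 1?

16

Prior odds = 0.031/0.969 = 31/969.
Combined Bayes factor of the evidence already in hand = 25 × 0.4 = 10.
Odds after that evidence = (31/969) × 10 = 310/969.
Target odds = 19.
Need 1.3ⁿ ≥ 19 ÷ (310/969) = 18411/310.
1.3¹⁵ ≈51.1859 falls short of 18411/310 but 1.3¹⁶ ≈66.5417 reaches it, so n = 16.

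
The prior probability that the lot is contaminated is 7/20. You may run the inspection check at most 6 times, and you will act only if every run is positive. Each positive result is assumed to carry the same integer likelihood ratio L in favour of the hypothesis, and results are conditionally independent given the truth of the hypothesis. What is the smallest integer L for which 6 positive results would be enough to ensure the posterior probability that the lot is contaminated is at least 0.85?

2

Prior odds = 0.35/0.65 = 7/13.
Target odds = 0.85/0.15 = 17/3.
Need L⁶ ≥ 17/3 ÷ (7/13) = 221/21.
1⁶ = 1 < 221/21 ≤ 64 = 2⁶, so L = 2.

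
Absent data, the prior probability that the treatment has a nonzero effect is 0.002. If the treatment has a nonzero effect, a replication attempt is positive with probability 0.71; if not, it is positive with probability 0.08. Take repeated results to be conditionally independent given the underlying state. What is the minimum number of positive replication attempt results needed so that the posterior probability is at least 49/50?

5

Prior odds = 0.002/0.998 = 1/499.
Likelihood ratio of a positive = 0.71/0.08 = 8.875.
Target posterior odds = 0.98/0.02 = 49.
Require 8.875ⁿ ≥ 49 ÷ (1/499) = 24451.
8.875⁴ = 25411681/4096 falls short of 24451 but 8.875⁵ ≈55060.7 reaches it, so n = 5.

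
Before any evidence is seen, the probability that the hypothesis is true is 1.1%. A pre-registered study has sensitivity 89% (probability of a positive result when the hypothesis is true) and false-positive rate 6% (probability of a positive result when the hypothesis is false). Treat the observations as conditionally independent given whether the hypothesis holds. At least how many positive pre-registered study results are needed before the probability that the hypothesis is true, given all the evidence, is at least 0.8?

3

Prior odds: 0.011 ÷ 0.989 = 11/989.
Likelihood ratio of a positive result = 0.89/0.06 = 89/6.
Target posterior odds = 0.8/0.2 = 4.
Require (89/6)ⁿ ≥ 4 ÷ (11/989) = 3956/11.
(89/6)² = 7921/36 falls short of 3956/11 but (89/6)³ = 704969/216 reaches it, so n = 3.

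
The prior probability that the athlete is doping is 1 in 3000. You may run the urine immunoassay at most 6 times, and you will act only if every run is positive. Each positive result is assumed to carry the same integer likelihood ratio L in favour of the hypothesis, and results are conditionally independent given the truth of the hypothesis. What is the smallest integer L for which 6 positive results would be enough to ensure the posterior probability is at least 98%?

8

Prior odds = (1/3000)/(2999/3000) = 1/2999.
Target odds = 0.98/0.02 = 49.
Need L⁶ ≥ 49 ÷ (1/2999) = 146951.
7⁶ = 117649 < 146951 ≤ 262144 = 8⁶, so L = 8.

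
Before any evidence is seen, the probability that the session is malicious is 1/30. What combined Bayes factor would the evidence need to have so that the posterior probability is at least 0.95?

551

Prior odds = (1/30)/(29/30) = 1/29.
Target odds = 0.95/0.05 = 19.
Required Bayes factor = 19 ÷ (1/29) = 551.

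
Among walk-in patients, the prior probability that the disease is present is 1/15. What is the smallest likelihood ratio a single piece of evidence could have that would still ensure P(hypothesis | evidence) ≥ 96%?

336

Prior odds = (1/15)/(14/15) = 1/14.
Target odds = 0.96/0.04 = 24.
Required Bayes factor = 24 ÷ (1/14) = 336.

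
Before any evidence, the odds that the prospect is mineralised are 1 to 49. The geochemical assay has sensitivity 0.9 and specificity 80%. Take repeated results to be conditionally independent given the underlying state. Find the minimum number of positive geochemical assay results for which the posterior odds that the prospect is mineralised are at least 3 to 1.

4

Prior odds = 1/49.
False-positive rate = 1 − 0.8 = 0.2; likelihood ratio of a positive = 0.9/0.2 = 4.5.
Target odds = 3.
Need (1/49) × 4.5ⁿ ≥ 3, i.e. 4.5ⁿ ≥ 147.
4.5³ = 91.125 falls short of 147 but 4.5⁴ = 410.0625 reaches it, so n = 4.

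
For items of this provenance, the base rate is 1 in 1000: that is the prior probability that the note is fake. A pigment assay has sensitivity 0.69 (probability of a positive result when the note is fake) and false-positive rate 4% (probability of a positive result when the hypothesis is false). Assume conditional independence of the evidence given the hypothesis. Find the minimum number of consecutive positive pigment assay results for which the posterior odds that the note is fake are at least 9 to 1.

Prior odds = 0.001/0.999 = 1/999.
Likelihood ratio of a positive result = 0.69/0.04 = 17.25.
Target odds = 9.
Require 17.25ⁿ ≥ 9 ÷ (1/999) = 8991.
17.25³ = 5132.953125 falls short of 8991 but 17.25⁴ = 22667121/256 reaches it, so n = 4.

4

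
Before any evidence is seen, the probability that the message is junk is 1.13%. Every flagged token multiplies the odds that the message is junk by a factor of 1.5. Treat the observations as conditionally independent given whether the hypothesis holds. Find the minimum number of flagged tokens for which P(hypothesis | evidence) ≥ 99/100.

23

Prior odds: 0.0113 ÷ 0.9887 = 113/9887.
Likelihood ratio per flagged token = 1.5.
Target odds: 0.99 ÷ 0.01 = 99.
Require 1.5ⁿ ≥ 99 ÷ (113/9887) = 978813/113.
1.5²² ≈7481.83 falls short of 978813/113 but 1.5²³ ≈11222.7 reaches it, so n = 23.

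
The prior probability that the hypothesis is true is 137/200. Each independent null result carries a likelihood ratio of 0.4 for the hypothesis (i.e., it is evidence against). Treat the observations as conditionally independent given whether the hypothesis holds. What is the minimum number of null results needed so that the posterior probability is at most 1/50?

Prior odds: 0.685 ÷ 0.315 = 137/63.
Likelihood ratio per null result = 0.4.
Target posterior odds = 0.02/0.98 = 1/49.
Require 0.4ⁿ ≤ 1/49 ÷ (137/63) = 9/959.
0.4⁵ = 0.01024 is still above 9/959 but 0.4⁶ = 64/15625 is at or below it, so n = 6.

6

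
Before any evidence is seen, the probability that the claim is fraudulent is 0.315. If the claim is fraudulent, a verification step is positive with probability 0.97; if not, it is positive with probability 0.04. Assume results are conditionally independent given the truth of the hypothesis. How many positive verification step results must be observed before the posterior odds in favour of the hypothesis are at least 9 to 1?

1

Prior odds = 0.315/0.685 = 63/137.
Likelihood ratio of a positive = 0.97/0.04 = 24.25.
Target odds = 9.
Require 24.25ⁿ ≥ 9 ÷ (63/137) = 137/7.
24.25¹ = 24.25, which meets the required 137/7; so n = 1.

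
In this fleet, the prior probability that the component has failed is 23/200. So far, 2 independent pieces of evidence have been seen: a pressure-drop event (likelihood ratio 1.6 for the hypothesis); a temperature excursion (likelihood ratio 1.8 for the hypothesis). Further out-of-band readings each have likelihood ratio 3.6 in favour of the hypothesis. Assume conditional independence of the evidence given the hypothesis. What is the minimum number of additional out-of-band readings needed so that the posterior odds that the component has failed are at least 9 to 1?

Prior odds = 0.115/0.885 = 23/177.
Combined Bayes factor of the evidence already in hand = 1.6 × 1.8 = 2.88.
Odds after that evidence = (23/177) × 2.88 = 552/1475.
Target odds = 9.
Need 3.6ⁿ ≥ 9 ÷ (552/1475) = 4425/184.
3.6² = 12.96 falls short of 4425/184 but 3.6³ = 46.656 reaches it, so n = 3.

3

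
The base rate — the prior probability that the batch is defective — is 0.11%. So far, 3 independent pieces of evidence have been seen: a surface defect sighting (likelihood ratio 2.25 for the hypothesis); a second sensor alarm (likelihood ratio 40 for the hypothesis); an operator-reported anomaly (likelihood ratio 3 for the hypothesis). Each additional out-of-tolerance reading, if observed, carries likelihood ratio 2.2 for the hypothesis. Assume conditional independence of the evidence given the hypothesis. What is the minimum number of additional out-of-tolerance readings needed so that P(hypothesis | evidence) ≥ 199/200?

Prior odds = 0.0011/0.9989 = 11/9989.
Combined Bayes factor of the evidence already in hand = 2.25 × 40 × 3 = 270.
Odds after that evidence = (11/9989) × 270 = 2970/9989.
Target odds = 0.995/0.005 = 199.
Need 2.2ⁿ ≥ 199 ÷ (2970/9989) = 1987811/2970.
2.2⁸ = 214358881/390625 falls short of 1987811/2970 but 2.2⁹ ≈1207.27 reaches it, so n = 9.

9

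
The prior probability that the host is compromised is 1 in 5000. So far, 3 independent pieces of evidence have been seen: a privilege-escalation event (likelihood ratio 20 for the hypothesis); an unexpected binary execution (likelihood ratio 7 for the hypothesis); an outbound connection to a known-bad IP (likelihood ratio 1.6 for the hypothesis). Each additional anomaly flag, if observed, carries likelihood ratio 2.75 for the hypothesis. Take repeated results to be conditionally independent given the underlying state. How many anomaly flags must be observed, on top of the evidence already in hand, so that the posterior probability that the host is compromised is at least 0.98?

Prior odds = 0.0002/0.9998 = 1/4999.
Combined Bayes factor of the evidence already in hand = 20 × 7 × 1.6 = 224.
Odds after that evidence = (1/4999) × 224 = 224/4999.
Target odds = 0.98/0.02 = 49.
Need 2.75ⁿ ≥ 49 ÷ (224/4999) = 1093.53125.
2.75⁶ = 1771561/4096 falls short of 1093.53125 but 2.75⁷ = 19487171/16384 reaches it, so n = 7.

7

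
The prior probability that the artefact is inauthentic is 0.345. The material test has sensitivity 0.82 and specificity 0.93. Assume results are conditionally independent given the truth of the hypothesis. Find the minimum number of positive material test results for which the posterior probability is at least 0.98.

Prior odds: 0.345 ÷ 0.655 = 69/131.
False-positive rate = 1 − 0.93 = 0.07; likelihood ratio of a positive = 0.82/0.07 = 82/7.
Target posterior odds = 0.98/0.02 = 49.
Need (69/131) × (82/7)ⁿ ≥ 49, i.e. (82/7)ⁿ ≥ 6419/69.
(82/7)¹ = 82/7 falls short of 6419/69 but (82/7)² = 6724/49 reaches it, so n = 2.

2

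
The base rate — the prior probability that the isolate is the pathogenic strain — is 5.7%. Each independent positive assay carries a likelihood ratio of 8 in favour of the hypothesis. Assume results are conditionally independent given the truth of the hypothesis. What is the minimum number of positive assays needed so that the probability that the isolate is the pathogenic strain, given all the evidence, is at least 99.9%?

5

Prior odds: 0.057 ÷ 0.943 = 57/943.
Likelihood ratio per positive assay = 8.
Target odds: 0.999 ÷ 0.001 = 999.
Require 8ⁿ ≥ 999 ÷ (57/943) = 314019/19.
8⁴ = 4096 falls short of 314019/19 but 8⁵ = 32768 reaches it, so n = 5.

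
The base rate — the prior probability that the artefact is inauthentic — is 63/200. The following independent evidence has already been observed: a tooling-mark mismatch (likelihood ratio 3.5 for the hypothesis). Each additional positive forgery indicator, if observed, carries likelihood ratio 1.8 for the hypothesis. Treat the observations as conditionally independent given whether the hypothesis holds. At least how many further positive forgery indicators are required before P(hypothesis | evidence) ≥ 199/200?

9

Prior odds = 0.315/0.685 = 63/137.
Bayes factor of the evidence already in hand = 3.5.
Odds after that evidence = (63/137) × 3.5 = 441/274.
Target odds = 0.995/0.005 = 199.
Need 1.8ⁿ ≥ 199 ÷ (441/274) = 54526/441.
1.8⁸ = 43046721/390625 falls short of 54526/441 but 1.8⁹ = 387420489/1953125 reaches it, so n = 9.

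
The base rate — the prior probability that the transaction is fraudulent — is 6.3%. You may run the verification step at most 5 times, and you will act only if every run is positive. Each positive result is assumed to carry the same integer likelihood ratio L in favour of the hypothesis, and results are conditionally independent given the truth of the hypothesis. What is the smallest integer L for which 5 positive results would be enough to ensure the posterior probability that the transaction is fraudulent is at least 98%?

Prior odds = 0.063/0.937 = 63/937.
Target odds = 0.98/0.02 = 49.
Need L⁵ ≥ 49 ÷ (63/937) = 6559/9.
3⁵ = 243 < 6559/9 ≤ 1024 = 4⁵, so L = 4.

4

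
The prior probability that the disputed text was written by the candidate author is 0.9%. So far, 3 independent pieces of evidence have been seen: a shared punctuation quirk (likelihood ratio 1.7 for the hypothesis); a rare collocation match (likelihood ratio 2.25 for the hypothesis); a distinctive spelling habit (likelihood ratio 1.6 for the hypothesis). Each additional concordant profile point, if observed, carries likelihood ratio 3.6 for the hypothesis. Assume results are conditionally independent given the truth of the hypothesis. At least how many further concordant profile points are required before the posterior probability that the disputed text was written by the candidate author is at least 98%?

6

Prior odds = 0.009/0.991 = 9/991.
Combined Bayes factor of the evidence already in hand = 1.7 × 2.25 × 1.6 = 6.12.
Odds after that evidence = (9/991) × 6.12 = 1377/24775.
Target odds = 0.98/0.02 = 49.
Need 3.6ⁿ ≥ 49 ÷ (1377/24775) = 1213975/1377.
3.6⁵ = 604.66176 falls short of 1213975/1377 but 3.6⁶ = 34012224/15625 reaches it, so n = 6.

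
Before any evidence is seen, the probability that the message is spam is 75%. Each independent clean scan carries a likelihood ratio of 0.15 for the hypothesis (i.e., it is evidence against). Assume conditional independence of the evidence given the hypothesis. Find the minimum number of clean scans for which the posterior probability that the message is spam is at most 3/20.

Prior odds: 0.75 ÷ 0.25 = 3.
Likelihood ratio per clean scan = 0.15.
Target posterior odds = 0.15/0.85 = 3/17.
Need 3 × 0.15ⁿ ≤ 3/17, i.e. 0.15ⁿ ≤ 1/17.
0.15¹ = 0.15 is still above 1/17 but 0.15² = 0.0225 is at or below it, so n = 2.

2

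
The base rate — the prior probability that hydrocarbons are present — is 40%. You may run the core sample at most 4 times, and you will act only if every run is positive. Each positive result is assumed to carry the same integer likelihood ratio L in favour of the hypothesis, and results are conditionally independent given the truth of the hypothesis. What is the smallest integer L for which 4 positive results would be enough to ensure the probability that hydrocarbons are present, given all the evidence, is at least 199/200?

Prior odds = 0.4/0.6 = 2/3.
Target odds = 0.995/0.005 = 199.
Need L⁴ ≥ 199 ÷ (2/3) = 298.5.
4⁴ = 256 < 298.5 ≤ 625 = 5⁴, so L = 5.

5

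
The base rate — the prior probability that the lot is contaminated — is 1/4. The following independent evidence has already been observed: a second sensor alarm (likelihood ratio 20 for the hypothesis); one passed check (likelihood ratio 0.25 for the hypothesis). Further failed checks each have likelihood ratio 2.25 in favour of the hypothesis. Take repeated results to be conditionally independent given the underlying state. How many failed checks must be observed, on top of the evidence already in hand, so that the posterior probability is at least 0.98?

Prior odds = 0.25/0.75 = 1/3.
Combined Bayes factor of the evidence already in hand = 20 × 0.25 = 5.
Odds after that evidence = (1/3) × 5 = 5/3.
Target odds = 0.98/0.02 = 49.
Need 2.25ⁿ ≥ 49 ÷ (5/3) = 29.4.
2.25⁴ = 25.62890625 falls short of 29.4 but 2.25⁵ = 59049/1024 reaches it, so n = 5.

5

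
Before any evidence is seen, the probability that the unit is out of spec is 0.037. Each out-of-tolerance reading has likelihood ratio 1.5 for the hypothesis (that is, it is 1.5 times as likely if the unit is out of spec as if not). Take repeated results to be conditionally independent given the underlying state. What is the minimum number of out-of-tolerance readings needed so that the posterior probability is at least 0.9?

14

Prior odds: 0.037 ÷ 0.963 = 37/963.
Likelihood ratio per out-of-tolerance reading = 1.5.
Target posterior odds = 0.9/0.1 = 9.
Need (37/963) × 1.5ⁿ ≥ 9, i.e. 1.5ⁿ ≥ 8667/37.
1.5¹³ = 1594323/8192 falls short of 8667/37 but 1.5¹⁴ = 4782969/16384 reaches it, so n = 14.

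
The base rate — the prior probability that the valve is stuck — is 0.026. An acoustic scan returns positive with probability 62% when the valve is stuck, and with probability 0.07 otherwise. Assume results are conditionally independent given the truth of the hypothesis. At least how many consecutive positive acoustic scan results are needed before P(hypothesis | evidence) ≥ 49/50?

Prior odds: 0.026 ÷ 0.974 = 13/487.
Likelihood ratio of a positive result = 0.62/0.07 = 62/7.
Target odds: 0.98 ÷ 0.02 = 49.
Require (62/7)ⁿ ≥ 49 ÷ (13/487) = 23863/13.
(62/7)³ = 238328/343 falls short of 23863/13 but (62/7)⁴ = 14776336/2401 reaches it, so n = 4.

4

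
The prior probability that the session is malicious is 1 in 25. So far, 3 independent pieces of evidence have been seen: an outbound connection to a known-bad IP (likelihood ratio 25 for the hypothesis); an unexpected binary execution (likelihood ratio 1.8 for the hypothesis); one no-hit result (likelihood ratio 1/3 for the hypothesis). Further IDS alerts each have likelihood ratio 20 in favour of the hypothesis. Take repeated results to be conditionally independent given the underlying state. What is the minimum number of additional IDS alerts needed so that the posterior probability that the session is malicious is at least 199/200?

2

Prior odds = 0.04/0.96 = 1/24.
Combined Bayes factor of the evidence already in hand = 25 × 1.8 × (1/3) = 15.
Odds after that evidence = (1/24) × 15 = 0.625.
Target odds = 0.995/0.005 = 199.
Need 20ⁿ ≥ 199 ÷ 0.625 = 318.4.
20¹ = 20 falls short of 318.4 but 20² = 400 reaches it, so n = 2.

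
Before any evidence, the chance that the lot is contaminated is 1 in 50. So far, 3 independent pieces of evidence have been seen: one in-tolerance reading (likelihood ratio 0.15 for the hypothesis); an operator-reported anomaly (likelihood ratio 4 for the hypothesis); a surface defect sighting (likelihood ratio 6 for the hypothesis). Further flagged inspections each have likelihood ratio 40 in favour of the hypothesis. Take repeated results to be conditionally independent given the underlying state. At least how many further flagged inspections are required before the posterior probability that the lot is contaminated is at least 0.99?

Prior odds = 0.02/0.98 = 1/49.
Combined Bayes factor of the evidence already in hand = 0.15 × 4 × 6 = 3.6.
Odds after that evidence = (1/49) × 3.6 = 18/245.
Target odds = 0.99/0.01 = 99.
Need 40ⁿ ≥ 99 ÷ (18/245) = 1347.5.
40¹ = 40 falls short of 1347.5 but 40² = 1600 reaches it, so n = 2.

2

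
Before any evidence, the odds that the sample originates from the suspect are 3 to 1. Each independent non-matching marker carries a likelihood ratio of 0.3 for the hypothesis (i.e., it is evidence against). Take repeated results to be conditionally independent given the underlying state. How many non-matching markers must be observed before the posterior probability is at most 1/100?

5

Prior odds = 3.
Likelihood ratio per non-matching marker = 0.3.
Target odds: 0.01 ÷ 0.99 = 1/99.
Need 3 × 0.3ⁿ ≤ 1/99, i.e. 0.3ⁿ ≤ 1/297.
0.3⁴ = 0.0081 is still above 1/297 but 0.3⁵ = 243/100000 is at or below it, so n = 5.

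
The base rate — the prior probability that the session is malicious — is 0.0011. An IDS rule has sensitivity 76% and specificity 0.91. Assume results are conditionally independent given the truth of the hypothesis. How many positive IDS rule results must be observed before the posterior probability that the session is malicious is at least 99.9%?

Prior odds = 0.0011/0.9989 = 11/9989.
False-positive rate = 1 − 0.91 = 0.09; likelihood ratio of a positive = 0.76/0.09 = 76/9.
Target posterior odds = 0.999/0.001 = 999.
Require (76/9)ⁿ ≥ 999 ÷ (11/9989) = 9979011/11.
(76/9)⁶ ≈362599 falls short of 9979011/11 but (76/9)⁷ ≈3.06195e+06 reaches it, so n = 7.

7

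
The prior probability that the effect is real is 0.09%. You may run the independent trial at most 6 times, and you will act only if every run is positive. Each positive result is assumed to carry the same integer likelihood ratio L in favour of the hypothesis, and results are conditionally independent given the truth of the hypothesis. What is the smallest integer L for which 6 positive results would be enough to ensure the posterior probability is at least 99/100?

7

Prior odds = 0.0009/0.9991 = 9/9991.
Target odds = 0.99/0.01 = 99.
Need L⁶ ≥ 99 ÷ (9/9991) = 109901.
6⁶ = 46656 < 109901 ≤ 117649 = 7⁶, so L = 7.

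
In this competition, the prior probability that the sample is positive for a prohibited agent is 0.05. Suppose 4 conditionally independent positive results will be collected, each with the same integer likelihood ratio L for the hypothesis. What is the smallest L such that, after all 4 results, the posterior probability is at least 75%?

Prior odds = 0.05/0.95 = 1/19.
Target odds = 0.75/0.25 = 3.
Need L⁴ ≥ 3 ÷ (1/19) = 57.
2⁴ = 16 < 57 ≤ 81 = 3⁴, so L = 3.

3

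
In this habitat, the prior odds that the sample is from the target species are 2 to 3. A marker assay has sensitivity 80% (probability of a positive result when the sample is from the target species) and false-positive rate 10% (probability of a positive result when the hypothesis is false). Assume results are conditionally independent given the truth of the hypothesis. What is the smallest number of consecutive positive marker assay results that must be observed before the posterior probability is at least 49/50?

Prior odds = 2/3.
Likelihood ratio of a positive result = 0.8/0.1 = 8.
Target odds: 0.98 ÷ 0.02 = 49.
Need (2/3) × 8ⁿ ≥ 49, i.e. 8ⁿ ≥ 73.5.
8² = 64 falls short of 73.5 but 8³ = 512 reaches it, so n = 3.

3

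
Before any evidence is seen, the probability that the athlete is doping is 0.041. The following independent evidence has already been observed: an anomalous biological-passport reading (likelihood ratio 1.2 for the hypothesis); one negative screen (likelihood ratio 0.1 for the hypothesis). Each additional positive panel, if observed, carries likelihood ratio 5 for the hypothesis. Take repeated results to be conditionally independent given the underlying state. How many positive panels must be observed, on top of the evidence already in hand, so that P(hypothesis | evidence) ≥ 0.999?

8

Prior odds = 0.041/0.959 = 41/959.
Combined Bayes factor of the evidence already in hand = 1.2 × 0.1 = 0.12.
Odds after that evidence = (41/959) × 0.12 = 123/23975.
Target odds = 0.999/0.001 = 999.
Need 5ⁿ ≥ 999 ÷ (123/23975) = 7983675/41.
5⁷ = 78125 falls short of 7983675/41 but 5⁸ = 390625 reaches it, so n = 8.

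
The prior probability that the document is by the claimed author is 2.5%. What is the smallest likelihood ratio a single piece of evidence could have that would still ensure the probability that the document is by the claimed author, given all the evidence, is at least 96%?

936

Prior odds = 0.025/0.975 = 1/39.
Target odds = 0.96/0.04 = 24.
Required Bayes factor = 24 ÷ (1/39) = 936.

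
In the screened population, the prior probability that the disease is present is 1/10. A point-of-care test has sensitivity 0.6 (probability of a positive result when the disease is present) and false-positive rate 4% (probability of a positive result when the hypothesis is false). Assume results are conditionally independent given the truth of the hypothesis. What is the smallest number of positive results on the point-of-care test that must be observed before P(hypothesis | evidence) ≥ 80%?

2

Prior odds = 0.1/0.9 = 1/9.
Likelihood ratio of a positive result = 0.6/0.04 = 15.
Target odds: 0.8 ÷ 0.2 = 4.
Require 15ⁿ ≥ 4 ÷ (1/9) = 36.
15¹ = 15 falls short of 36 but 15² = 225 reaches it, so n = 2.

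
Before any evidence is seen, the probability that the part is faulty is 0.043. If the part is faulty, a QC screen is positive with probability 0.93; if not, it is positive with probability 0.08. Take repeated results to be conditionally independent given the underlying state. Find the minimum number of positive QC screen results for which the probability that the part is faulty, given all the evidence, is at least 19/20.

3

Prior odds: 0.043 ÷ 0.957 = 43/957.
Likelihood ratio of a positive = 0.93/0.08 = 11.625.
Target posterior odds = 0.95/0.05 = 19.
Need (43/957) × 11.625ⁿ ≥ 19, i.e. 11.625ⁿ ≥ 18183/43.
11.625² = 135.140625 falls short of 18183/43 but 11.625³ = 804357/512 reaches it, so n = 3.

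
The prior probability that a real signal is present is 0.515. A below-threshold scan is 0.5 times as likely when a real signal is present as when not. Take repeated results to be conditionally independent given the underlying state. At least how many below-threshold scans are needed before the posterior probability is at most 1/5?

Prior odds = 0.515/0.485 = 103/97.
Likelihood ratio per below-threshold scan = 0.5.
Target posterior odds = 0.2/0.8 = 0.25.
Need (103/97) × 0.5ⁿ ≤ 0.25, i.e. 0.5ⁿ ≤ 97/412.
0.5² = 0.25 is still above 97/412 but 0.5³ = 0.125 is at or below it, so n = 3.

3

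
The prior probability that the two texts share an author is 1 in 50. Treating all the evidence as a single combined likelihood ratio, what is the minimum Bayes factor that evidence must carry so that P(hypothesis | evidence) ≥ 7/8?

Prior odds = 0.02/0.98 = 1/49.
Target odds = 0.875/0.125 = 7.
Required Bayes factor = 7 ÷ (1/49) = 343.

343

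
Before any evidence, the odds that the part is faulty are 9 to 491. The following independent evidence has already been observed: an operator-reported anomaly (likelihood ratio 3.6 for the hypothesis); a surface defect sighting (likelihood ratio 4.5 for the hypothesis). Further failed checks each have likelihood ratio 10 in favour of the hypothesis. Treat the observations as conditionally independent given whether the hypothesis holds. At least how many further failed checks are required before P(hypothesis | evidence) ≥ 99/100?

Prior odds = 9/491.
Combined Bayes factor of the evidence already in hand = 3.6 × 4.5 = 16.2.
Odds after that evidence = (9/491) × 16.2 = 729/2455.
Target odds = 0.99/0.01 = 99.
Need 10ⁿ ≥ 99 ÷ (729/2455) = 27005/81.
10² = 100 falls short of 27005/81 but 10³ = 1000 reaches it, so n = 3.

3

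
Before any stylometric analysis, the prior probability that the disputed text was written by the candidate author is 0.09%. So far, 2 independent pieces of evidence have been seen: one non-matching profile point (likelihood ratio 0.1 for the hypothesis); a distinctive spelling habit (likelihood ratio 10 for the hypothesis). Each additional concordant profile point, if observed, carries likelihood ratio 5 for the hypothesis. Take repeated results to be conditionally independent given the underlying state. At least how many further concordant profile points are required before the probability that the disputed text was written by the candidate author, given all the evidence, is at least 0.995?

Prior odds = 0.0009/0.9991 = 9/9991.
Combined Bayes factor of the evidence already in hand = 0.1 × 10 = 1.
Odds after that evidence = (9/9991) × 1 = 9/9991.
Target odds = 0.995/0.005 = 199.
Need 5ⁿ ≥ 199 ÷ (9/9991) = 1988209/9.
5⁷ = 78125 falls short of 1988209/9 but 5⁸ = 390625 reaches it, so n = 8.

8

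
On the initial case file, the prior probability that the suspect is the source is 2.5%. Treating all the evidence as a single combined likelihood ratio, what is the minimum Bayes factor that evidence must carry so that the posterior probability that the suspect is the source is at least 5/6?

195

Prior odds = 0.025/0.975 = 1/39.
Target odds = (5/6)/(1/6) = 5.
Required Bayes factor = 5 ÷ (1/39) = 195.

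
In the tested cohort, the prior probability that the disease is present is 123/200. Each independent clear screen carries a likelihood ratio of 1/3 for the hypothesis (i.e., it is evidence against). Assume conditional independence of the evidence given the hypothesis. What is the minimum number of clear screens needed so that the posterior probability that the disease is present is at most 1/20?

4

Prior odds: 0.615 ÷ 0.385 = 123/77.
Likelihood ratio per clear screen = 1/3.
Target odds: 0.05 ÷ 0.95 = 1/19.
Require (1/3)ⁿ ≤ 1/19 ÷ (123/77) = 77/2337.
(1/3)³ = 1/27 is still above 77/2337 but (1/3)⁴ = 1/81 is at or below it, so n = 4.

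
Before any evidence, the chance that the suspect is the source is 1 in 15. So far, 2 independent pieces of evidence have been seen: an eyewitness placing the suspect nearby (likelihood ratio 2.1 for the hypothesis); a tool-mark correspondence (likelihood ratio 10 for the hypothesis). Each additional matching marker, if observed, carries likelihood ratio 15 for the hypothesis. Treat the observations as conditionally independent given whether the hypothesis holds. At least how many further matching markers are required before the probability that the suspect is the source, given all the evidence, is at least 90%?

Prior odds = (1/15)/(14/15) = 1/14.
Combined Bayes factor of the evidence already in hand = 2.1 × 10 = 21.
Odds after that evidence = (1/14) × 21 = 1.5.
Target odds = 0.9/0.1 = 9.
Need 15ⁿ ≥ 9 ÷ 1.5 = 6.
15¹ = 15, which meets the required 6; so n = 1.

1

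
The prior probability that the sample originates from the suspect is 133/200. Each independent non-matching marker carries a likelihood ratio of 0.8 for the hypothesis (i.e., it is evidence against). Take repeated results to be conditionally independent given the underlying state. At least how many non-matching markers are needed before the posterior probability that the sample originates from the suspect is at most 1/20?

Prior odds: 0.665 ÷ 0.335 = 133/67.
Likelihood ratio per non-matching marker = 0.8.
Target posterior odds = 0.05/0.95 = 1/19.
Need (133/67) × 0.8ⁿ ≤ 1/19, i.e. 0.8ⁿ ≤ 67/2527.
0.8¹⁶ ≈0.0281475 is still above 67/2527 but 0.8¹⁷ ≈0.022518 is at or below it, so n = 17.

17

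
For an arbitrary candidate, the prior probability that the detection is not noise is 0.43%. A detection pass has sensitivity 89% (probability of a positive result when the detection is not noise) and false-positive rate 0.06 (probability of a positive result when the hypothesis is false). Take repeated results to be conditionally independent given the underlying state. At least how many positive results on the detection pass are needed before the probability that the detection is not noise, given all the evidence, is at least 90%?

3

Prior odds: 0.0043 ÷ 0.9957 = 43/9957.
Likelihood ratio of a positive result = 0.89/0.06 = 89/6.
Target odds: 0.9 ÷ 0.1 = 9.
Need (43/9957) × (89/6)ⁿ ≥ 9, i.e. (89/6)ⁿ ≥ 89613/43.
(89/6)² = 7921/36 falls short of 89613/43 but (89/6)³ = 704969/216 reaches it, so n = 3.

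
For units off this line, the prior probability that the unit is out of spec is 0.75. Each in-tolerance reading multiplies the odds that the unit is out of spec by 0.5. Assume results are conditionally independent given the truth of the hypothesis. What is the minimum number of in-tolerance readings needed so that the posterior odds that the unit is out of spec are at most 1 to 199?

10

Prior odds: 0.75 ÷ 0.25 = 3.
Likelihood ratio per in-tolerance reading = 0.5.
Target odds = 1/199.
Need 3 × 0.5ⁿ ≤ 1/199, i.e. 0.5ⁿ ≤ 1/597.
0.5⁹ = 0.001953125 is still above 1/597 but 0.5¹⁰ = 1/1024 is at or below it, so n = 10.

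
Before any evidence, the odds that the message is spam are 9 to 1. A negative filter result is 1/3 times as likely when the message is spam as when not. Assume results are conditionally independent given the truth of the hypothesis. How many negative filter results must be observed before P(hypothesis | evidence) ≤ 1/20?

Prior odds = 9.
Likelihood ratio per negative filter result = 1/3.
Target posterior odds = 0.05/0.95 = 1/19.
Need 9 × (1/3)ⁿ ≤ 1/19, i.e. (1/3)ⁿ ≤ 1/171.
(1/3)⁴ = 1/81 is still above 1/171 but (1/3)⁵ = 1/243 is at or below it, so n = 5.

5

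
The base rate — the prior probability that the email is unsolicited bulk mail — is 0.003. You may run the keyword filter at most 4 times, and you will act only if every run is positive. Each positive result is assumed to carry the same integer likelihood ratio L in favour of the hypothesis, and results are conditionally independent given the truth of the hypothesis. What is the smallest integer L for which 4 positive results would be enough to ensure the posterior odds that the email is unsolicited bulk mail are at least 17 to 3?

7

Prior odds = 0.003/0.997 = 3/997.
Target odds = 17/3.
Need L⁴ ≥ 17/3 ÷ (3/997) = 16949/9.
6⁴ = 1296 < 16949/9 ≤ 2401 = 7⁴, so L = 7.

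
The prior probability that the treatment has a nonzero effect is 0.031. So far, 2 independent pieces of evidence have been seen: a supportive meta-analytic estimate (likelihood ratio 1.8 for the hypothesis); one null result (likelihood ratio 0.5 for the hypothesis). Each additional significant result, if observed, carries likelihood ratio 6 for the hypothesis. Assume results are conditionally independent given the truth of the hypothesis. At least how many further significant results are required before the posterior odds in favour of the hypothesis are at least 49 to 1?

5

Prior odds = 0.031/0.969 = 31/969.
Combined Bayes factor of the evidence already in hand = 1.8 × 0.5 = 0.9.
Odds after that evidence = (31/969) × 0.9 = 93/3230.
Target odds = 49.
Need 6ⁿ ≥ 49 ÷ (93/3230) = 158270/93.
6⁴ = 1296 falls short of 158270/93 but 6⁵ = 7776 reaches it, so n = 5.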